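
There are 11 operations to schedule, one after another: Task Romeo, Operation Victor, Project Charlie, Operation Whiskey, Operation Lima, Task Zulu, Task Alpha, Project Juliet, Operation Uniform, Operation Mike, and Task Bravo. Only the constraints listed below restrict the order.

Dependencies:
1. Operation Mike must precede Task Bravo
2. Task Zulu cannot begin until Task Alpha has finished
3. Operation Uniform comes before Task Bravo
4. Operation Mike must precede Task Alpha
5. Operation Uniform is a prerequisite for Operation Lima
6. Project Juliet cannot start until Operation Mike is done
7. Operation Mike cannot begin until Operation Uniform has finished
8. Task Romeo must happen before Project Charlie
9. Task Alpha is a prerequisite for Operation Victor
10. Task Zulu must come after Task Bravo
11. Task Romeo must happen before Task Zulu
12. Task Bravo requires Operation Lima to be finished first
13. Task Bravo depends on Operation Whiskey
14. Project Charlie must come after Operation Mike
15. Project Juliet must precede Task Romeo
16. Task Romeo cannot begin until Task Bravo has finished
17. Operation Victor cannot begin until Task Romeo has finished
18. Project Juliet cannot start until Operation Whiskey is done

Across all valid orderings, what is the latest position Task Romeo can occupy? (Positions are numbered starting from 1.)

Every operation that must follow Task Romeo has to come after it. Tracing all chains starting from Task Romeo, those operations are: Operation Victor, Project Charlie, Task Zulu — 3 in total.
So at least 3 operations follow Task Romeo, putting Task Romeo no later than position 8. That position is achievable by scheduling everything else first.

8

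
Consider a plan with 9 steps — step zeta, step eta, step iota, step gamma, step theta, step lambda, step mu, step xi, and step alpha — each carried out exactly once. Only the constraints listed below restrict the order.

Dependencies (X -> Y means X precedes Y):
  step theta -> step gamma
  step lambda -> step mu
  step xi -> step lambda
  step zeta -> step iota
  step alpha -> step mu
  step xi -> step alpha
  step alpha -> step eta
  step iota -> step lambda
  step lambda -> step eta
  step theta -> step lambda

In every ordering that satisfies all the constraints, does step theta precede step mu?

Yes

Chaining the stated constraints: step theta → step lambda → step mu.
So step theta must precede step mu in any valid ordering.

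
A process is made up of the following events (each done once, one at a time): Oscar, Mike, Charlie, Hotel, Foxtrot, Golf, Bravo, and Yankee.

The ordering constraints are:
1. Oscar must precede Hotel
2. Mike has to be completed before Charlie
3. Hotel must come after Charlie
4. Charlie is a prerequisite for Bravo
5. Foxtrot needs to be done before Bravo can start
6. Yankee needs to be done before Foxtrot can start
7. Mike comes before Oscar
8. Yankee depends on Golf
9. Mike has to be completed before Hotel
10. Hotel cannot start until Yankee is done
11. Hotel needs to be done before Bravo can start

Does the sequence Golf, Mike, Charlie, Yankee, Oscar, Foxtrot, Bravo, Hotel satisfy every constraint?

No

Here Hotel comes after Bravo.
Since Hotel is required before Bravo, the ordering is invalid.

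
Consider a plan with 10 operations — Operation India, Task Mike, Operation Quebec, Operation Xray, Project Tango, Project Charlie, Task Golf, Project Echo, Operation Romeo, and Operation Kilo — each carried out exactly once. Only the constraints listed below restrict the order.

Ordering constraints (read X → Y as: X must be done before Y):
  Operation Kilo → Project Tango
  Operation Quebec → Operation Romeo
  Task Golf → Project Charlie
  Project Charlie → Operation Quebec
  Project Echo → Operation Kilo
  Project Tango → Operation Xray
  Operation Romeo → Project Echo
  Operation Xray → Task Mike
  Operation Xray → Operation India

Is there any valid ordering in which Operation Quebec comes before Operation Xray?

The constraints force Operation Quebec before Operation Xray, so yes — every valid ordering has Operation Quebec earlier.

Yes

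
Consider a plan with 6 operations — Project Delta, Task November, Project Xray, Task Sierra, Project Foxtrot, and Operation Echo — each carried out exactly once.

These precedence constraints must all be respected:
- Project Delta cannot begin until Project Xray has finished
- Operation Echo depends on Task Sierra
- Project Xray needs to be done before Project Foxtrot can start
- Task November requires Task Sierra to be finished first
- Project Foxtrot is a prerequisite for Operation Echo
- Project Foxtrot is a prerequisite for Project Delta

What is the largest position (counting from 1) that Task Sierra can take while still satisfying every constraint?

Following every chain forward from Task Sierra, the operations that must come later are Task November, Operation Echo — 2 of them.
So at least 2 operations follow Task Sierra, putting Task Sierra no later than position 4. That position is achievable by scheduling everything else first.

4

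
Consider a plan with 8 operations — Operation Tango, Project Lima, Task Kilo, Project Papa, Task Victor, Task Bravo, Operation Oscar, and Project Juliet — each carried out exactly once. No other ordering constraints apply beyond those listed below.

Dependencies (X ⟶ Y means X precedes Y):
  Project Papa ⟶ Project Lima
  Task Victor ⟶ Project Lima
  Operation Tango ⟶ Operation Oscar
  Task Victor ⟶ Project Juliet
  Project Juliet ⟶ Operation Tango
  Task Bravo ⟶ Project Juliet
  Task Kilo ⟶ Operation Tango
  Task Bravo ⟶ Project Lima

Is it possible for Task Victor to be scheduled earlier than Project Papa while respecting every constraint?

Nothing in the constraints forces Project Papa before Task Victor — there is no chain from Project Papa to Task Victor.
So a valid ordering placing Task Victor earlier than Project Papa exists.

Yes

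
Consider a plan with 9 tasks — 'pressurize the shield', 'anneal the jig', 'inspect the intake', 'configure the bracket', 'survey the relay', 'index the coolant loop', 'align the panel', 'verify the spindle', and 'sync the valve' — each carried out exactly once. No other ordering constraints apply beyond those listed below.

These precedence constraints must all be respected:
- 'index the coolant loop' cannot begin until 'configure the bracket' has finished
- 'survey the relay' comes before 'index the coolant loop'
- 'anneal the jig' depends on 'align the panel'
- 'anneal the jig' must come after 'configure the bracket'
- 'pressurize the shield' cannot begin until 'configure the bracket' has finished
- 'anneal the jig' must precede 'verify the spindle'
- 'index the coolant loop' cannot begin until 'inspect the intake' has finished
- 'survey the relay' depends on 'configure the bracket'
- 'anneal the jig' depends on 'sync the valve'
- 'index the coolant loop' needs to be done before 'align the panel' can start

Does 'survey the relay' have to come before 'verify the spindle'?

Following the dependencies: 'survey the relay' → 'index the coolant loop' → 'align the panel' → 'anneal the jig' → 'verify the spindle'.
So 'survey the relay' must precede 'verify the spindle' in any valid ordering.

Yes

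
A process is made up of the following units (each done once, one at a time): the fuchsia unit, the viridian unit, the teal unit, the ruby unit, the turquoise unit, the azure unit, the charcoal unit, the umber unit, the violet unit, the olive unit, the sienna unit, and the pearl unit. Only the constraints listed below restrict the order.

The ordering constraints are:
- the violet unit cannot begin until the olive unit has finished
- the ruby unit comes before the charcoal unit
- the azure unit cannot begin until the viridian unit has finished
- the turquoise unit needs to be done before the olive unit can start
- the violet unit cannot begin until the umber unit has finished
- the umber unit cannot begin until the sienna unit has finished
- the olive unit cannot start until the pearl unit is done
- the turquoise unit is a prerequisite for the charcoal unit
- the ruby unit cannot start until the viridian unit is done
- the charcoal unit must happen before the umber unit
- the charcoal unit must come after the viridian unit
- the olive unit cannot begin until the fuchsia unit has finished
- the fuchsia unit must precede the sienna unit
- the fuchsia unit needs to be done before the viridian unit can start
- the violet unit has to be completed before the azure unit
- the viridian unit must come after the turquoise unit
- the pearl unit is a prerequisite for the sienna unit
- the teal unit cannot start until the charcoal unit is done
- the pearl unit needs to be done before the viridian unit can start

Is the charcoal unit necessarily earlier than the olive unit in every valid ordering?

No

The charcoal unit and the olive unit are not related by any chain of constraints.
A valid ordering placing the olive unit before the charcoal unit exists, so the answer is no.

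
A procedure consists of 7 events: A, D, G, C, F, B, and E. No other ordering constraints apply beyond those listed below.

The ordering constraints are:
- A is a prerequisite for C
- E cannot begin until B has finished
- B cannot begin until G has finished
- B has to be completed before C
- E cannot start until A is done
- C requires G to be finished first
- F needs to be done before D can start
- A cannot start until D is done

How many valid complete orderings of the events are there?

20

2 events have no prerequisites (G, F), so any of them could come first.
Counting all ways to extend the partial order to a total order gives 20.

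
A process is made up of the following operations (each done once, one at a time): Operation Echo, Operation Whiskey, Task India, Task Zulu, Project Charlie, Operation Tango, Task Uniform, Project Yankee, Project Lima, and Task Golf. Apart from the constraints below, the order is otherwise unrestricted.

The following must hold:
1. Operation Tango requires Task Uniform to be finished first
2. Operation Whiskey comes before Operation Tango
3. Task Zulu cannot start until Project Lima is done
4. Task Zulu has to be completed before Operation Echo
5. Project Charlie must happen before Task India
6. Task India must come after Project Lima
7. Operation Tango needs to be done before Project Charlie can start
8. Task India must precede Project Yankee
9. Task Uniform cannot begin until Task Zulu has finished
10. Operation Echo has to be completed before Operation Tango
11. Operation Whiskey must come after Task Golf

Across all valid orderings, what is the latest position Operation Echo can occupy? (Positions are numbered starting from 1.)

6

Following every chain forward from Operation Echo, the operations that must come later are Task India, Project Charlie, Operation Tango, Project Yankee — 4 of them.
With 4 mandatory successors out of 10 operations total, the latest slot for Operation Echo is 10−4 = 6, and it's reachable by doing all non-successors before Operation Echo.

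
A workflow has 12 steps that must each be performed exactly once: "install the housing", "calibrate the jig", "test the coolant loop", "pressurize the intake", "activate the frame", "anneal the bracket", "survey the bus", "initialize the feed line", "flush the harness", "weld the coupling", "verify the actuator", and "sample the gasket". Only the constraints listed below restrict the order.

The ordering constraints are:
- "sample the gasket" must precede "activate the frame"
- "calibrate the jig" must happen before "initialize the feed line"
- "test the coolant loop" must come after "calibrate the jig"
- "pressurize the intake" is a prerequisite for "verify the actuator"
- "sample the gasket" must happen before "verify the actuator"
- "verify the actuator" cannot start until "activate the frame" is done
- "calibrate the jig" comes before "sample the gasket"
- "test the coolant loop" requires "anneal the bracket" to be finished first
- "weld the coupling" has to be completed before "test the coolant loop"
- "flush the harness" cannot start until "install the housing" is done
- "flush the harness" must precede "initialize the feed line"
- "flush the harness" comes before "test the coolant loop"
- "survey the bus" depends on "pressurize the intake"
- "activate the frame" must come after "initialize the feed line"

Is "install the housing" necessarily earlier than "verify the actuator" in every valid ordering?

Chaining the stated constraints: "install the housing" → "flush the harness" → "initialize the feed line" → "activate the frame" → "verify the actuator".
That forces "install the housing" before "verify the actuator" in every valid schedule.

Yes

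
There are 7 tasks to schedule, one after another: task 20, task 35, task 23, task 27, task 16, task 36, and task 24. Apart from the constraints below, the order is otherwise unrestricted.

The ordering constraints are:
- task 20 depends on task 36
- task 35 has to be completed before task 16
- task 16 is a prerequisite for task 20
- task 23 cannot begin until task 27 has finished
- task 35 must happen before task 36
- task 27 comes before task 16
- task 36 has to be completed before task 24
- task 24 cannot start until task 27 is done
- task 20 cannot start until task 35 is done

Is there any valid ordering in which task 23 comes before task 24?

Nothing in the constraints forces task 24 before task 23 — there is no chain from task 24 to task 23.
That means at least one valid schedule has task 23 before task 24.

Yes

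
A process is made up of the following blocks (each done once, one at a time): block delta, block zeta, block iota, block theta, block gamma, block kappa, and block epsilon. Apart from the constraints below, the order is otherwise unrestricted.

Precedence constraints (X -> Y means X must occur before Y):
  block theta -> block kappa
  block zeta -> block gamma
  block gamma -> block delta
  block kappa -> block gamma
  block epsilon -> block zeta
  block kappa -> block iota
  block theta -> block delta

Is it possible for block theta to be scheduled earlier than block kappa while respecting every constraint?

Yes

Block theta is actually forced before block kappa by the constraints, so certainly some valid ordering has block theta first.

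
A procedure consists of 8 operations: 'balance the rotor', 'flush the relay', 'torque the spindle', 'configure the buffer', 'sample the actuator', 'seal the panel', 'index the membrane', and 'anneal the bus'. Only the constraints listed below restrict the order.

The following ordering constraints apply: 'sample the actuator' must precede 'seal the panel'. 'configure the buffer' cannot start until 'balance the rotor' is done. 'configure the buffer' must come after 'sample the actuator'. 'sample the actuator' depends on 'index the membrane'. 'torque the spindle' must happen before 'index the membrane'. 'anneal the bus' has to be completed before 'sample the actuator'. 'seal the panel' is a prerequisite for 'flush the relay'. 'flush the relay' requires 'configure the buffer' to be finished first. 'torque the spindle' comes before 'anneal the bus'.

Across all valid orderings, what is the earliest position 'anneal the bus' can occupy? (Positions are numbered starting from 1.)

The only operation forced before 'anneal the bus' (directly or transitively) is 'torque the spindle'.
So at minimum 1 operation comes before 'anneal the bus', putting 'anneal the bus' no earlier than position 2. That position is achievable by scheduling exactly that predecessor first.

2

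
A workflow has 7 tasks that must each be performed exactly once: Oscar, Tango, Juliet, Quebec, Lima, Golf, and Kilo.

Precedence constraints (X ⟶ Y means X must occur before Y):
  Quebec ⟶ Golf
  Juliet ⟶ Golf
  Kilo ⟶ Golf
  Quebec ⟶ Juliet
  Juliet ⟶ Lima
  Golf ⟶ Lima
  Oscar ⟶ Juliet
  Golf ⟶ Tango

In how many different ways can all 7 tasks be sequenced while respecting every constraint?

16

The tasks with no prerequisites are Oscar, Quebec, Kilo; any of them can be placed first.
Systematically extending each partial ordering one task at a time and counting, there are 16 complete orderings.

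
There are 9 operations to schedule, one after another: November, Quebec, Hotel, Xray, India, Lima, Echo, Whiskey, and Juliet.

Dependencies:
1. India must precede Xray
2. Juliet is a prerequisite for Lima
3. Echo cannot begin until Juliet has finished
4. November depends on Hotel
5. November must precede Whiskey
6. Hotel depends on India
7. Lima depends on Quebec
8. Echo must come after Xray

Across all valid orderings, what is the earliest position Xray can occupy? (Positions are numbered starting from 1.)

2

The only operation forced before Xray (directly or transitively) is India.
So at minimum 1 operation comes before Xray, putting Xray no earlier than position 2. That position is achievable by scheduling exactly that predecessor first.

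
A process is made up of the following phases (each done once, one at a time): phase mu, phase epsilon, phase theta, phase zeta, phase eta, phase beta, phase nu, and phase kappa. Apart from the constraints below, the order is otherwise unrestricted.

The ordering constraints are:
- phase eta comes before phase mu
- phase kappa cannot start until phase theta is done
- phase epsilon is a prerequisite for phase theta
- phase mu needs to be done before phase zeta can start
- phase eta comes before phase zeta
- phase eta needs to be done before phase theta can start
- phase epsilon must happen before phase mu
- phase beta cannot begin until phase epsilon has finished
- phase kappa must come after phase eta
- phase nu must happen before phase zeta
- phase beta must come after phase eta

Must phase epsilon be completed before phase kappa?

Following the dependencies: phase epsilon → phase theta → phase kappa.
So phase epsilon must precede phase kappa in any valid ordering.

Yes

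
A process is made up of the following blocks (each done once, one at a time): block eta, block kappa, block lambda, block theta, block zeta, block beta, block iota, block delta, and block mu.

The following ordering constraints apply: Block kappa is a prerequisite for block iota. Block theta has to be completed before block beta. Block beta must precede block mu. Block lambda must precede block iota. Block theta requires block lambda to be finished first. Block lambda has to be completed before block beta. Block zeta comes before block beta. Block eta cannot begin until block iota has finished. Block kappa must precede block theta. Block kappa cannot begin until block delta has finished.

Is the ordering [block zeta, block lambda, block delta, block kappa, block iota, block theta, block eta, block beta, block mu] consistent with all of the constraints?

Going through the constraints one by one, each required predecessor appears earlier in the sequence than its dependent — e.g. block zeta (position 1) is before block beta (position 8), as required.

Yes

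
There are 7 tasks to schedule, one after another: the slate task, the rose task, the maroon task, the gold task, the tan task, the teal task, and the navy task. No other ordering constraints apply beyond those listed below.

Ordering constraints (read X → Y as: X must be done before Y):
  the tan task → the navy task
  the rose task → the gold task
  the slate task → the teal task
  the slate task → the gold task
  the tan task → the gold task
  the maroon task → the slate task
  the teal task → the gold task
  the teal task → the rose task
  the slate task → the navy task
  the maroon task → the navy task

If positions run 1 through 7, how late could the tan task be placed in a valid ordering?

Following every chain forward from the tan task, the tasks that must come later are the gold task, the navy task — 2 of them.
So at least 2 tasks follow the tan task, putting the tan task no later than position 5. That position is achievable by scheduling everything else first.

5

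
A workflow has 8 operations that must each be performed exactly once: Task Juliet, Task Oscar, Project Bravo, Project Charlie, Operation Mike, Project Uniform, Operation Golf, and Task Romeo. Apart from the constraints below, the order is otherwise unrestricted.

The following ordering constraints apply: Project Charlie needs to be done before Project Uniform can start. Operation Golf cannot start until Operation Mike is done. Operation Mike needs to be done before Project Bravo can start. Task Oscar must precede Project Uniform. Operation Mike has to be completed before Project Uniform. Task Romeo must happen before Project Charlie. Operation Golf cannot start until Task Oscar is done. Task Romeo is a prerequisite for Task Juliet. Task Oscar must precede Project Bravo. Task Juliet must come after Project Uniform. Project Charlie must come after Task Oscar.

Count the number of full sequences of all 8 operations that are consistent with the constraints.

3 operations have no prerequisites (Task Oscar, Operation Mike, Task Romeo), so any of them could come first.
Systematically extending each partial ordering one operation at a time and counting, there are 164 complete orderings.

164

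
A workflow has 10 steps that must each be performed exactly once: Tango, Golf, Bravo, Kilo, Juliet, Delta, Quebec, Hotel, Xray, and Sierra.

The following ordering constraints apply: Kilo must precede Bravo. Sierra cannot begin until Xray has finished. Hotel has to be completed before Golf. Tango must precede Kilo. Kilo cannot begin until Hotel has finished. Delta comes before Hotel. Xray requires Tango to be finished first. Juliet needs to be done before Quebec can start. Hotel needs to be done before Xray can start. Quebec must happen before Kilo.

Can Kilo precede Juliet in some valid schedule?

No

Following Juliet → Quebec → Kilo, Juliet must precede Kilo in every valid ordering.
Hence Kilo can never be scheduled before Juliet.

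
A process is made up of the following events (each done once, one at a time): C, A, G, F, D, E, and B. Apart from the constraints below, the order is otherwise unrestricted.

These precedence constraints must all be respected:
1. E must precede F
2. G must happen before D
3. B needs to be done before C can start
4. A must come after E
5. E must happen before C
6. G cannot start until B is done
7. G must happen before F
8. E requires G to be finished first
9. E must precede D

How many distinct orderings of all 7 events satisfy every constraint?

24

Only B has no prerequisites, so it must go first.
Systematically extending each partial ordering one event at a time and counting, there are 24 complete orderings.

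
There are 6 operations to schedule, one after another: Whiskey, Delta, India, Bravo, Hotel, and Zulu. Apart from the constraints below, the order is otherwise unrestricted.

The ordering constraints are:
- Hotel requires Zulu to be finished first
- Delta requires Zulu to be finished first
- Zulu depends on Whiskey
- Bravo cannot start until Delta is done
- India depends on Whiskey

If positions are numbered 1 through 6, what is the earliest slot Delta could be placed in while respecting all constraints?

The operations that are forced before Delta, directly or transitively, are Whiskey, Zulu. That's 2 operations.
So at minimum 2 operations come before Delta, putting Delta no earlier than position 3. That position is achievable by scheduling exactly those predecessors first.

3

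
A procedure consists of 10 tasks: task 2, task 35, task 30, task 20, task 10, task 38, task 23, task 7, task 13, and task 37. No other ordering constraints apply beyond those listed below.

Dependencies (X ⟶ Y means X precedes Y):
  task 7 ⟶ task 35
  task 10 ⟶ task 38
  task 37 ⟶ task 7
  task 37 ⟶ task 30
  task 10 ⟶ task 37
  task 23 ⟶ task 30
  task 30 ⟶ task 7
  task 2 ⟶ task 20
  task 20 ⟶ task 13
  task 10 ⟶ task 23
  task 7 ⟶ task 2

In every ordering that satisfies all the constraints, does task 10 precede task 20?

There is a constraint chain task 10 → task 37 → task 7 → task 2 → task 20.
Hence task 10 necessarily comes before task 20.

Yes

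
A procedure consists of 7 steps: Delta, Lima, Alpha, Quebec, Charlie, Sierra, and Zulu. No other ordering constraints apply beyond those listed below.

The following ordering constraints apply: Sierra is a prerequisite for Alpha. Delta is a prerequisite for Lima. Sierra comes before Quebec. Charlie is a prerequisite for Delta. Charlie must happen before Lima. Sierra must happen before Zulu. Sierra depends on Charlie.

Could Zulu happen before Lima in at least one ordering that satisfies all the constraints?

Nothing in the constraints forces Lima before Zulu — there is no chain from Lima to Zulu.
So a valid ordering placing Zulu earlier than Lima exists.

Yes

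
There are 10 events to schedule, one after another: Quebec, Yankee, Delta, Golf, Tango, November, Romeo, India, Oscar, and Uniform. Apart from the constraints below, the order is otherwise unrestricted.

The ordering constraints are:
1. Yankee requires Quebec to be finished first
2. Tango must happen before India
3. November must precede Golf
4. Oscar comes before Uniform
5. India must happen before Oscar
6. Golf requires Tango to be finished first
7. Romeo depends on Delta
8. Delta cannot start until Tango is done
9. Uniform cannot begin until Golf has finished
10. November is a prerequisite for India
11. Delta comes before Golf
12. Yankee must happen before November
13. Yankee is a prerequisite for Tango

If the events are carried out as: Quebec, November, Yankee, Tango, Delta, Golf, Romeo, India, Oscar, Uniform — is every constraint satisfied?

No

In the proposed order, November appears before Yankee.
But one of the constraints requires Yankee before November, so this ordering violates it.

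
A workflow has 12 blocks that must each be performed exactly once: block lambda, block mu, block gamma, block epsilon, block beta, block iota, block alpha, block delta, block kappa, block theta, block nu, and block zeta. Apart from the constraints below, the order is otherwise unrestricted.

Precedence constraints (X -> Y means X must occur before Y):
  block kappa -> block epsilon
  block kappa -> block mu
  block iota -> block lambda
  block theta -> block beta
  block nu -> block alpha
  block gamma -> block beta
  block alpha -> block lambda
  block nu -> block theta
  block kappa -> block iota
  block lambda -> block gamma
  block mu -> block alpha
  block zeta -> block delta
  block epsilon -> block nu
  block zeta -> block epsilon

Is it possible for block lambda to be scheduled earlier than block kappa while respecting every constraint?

Following block kappa → block iota → block lambda, block kappa must precede block lambda in every valid ordering.
Hence block lambda can never be scheduled before block kappa.

No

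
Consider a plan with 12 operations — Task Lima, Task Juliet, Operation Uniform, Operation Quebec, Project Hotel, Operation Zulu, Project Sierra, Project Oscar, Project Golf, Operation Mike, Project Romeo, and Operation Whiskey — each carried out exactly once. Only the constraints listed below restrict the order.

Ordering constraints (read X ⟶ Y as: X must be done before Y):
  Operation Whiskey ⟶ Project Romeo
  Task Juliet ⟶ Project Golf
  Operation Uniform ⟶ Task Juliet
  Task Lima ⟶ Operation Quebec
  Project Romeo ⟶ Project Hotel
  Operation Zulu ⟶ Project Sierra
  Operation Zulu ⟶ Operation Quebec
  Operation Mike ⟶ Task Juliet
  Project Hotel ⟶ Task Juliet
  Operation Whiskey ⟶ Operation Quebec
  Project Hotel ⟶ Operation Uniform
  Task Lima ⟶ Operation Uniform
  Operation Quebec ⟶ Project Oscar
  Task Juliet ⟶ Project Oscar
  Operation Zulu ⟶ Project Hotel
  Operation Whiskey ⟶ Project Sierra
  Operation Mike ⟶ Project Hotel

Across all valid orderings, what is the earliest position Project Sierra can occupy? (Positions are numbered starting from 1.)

The operations that are forced before Project Sierra, directly or transitively, are Operation Zulu, Operation Whiskey. That's 2 operations.
With 2 mandatory predecessors, the earliest Project Sierra can sit is position 2+1 = 3, and placing just those 2 first achieves it.

3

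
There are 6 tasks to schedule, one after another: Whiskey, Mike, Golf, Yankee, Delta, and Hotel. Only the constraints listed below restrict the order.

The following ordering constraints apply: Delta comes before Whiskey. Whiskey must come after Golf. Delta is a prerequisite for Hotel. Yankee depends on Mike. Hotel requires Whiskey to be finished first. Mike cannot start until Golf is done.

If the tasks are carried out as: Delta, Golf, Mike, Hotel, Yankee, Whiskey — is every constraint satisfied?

No

Here Whiskey comes after Hotel.
But one of the constraints requires Whiskey before Hotel, so this ordering violates it.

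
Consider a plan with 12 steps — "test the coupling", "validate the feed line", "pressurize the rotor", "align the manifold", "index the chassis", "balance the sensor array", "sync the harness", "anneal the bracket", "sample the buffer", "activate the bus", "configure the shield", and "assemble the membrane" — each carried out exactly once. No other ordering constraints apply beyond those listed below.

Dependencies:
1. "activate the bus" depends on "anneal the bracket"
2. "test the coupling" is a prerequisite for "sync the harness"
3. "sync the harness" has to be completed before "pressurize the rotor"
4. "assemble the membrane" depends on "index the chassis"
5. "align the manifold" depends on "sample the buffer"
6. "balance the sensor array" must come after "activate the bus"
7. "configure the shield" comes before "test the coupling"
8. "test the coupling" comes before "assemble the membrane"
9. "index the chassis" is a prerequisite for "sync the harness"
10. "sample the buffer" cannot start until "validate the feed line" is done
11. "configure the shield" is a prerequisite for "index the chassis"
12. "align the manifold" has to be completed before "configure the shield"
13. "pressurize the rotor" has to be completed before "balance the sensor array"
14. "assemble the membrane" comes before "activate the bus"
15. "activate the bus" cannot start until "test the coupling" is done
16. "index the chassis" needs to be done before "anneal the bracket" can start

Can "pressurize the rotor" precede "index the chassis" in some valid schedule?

No

The constraints give a chain "index the chassis" → "sync the harness" → "pressurize the rotor", which forces "index the chassis" before "pressurize the rotor".
So no valid ordering can have "pressurize the rotor" before "index the chassis".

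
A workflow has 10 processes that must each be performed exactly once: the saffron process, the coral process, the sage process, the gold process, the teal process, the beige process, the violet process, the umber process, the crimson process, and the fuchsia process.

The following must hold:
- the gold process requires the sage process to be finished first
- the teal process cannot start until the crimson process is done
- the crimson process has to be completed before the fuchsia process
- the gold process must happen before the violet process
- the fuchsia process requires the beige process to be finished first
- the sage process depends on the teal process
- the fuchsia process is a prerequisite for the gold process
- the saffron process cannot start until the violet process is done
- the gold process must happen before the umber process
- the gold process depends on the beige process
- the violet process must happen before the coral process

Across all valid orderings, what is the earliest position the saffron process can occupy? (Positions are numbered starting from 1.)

8

The processes that are forced before the saffron process, directly or transitively, are the sage process, the gold process, the teal process, the beige process, the violet process, the crimson process, the fuchsia process. That's 7 processes.
So at minimum 7 processes come before the saffron process, putting the saffron process no earlier than position 8. That position is achievable by scheduling exactly those predecessors first.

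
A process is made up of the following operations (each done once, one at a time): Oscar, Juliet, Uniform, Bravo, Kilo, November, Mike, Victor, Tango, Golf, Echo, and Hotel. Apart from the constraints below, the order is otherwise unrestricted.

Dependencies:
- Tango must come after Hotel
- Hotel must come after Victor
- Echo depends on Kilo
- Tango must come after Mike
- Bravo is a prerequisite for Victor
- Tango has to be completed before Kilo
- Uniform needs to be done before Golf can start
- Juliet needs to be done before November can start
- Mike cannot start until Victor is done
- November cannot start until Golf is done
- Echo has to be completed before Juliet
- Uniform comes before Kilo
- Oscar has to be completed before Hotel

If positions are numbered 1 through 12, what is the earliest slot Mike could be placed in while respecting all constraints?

The operations that are forced before Mike, directly or transitively, are Bravo, Victor. That's 2 operations.
So at minimum 2 operations come before Mike, putting Mike no earlier than position 3. That position is achievable by scheduling exactly those predecessors first.

3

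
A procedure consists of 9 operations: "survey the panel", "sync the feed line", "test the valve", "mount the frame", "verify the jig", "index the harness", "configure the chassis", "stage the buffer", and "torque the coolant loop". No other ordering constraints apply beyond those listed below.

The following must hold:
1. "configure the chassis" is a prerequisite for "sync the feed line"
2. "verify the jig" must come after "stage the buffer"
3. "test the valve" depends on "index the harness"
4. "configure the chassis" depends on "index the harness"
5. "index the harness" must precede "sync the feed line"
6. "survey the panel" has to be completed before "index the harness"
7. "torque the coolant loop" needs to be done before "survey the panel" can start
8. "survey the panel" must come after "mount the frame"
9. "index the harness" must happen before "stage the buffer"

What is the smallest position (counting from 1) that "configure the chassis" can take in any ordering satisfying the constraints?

5

Working backwards through the constraints from "configure the chassis", its full set of required predecessors is "survey the panel", "mount the frame", "index the harness", "torque the coolant loop" — 4 of them.
So at minimum 4 operations come before "configure the chassis", putting "configure the chassis" no earlier than position 5. That position is achievable by scheduling exactly those predecessors first.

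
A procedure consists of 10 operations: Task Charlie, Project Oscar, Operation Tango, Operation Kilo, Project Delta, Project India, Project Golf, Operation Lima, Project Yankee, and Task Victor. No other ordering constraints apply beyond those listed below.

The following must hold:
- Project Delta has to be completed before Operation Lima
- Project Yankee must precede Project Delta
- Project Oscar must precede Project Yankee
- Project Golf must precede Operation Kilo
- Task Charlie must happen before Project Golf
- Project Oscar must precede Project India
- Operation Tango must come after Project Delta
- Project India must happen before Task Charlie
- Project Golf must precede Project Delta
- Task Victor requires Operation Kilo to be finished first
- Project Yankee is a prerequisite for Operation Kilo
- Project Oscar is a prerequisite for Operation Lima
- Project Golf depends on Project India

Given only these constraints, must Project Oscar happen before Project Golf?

Yes

Tracing the constraints gives a chain: Project Oscar → Project India → Project Golf.
Hence Project Oscar necessarily comes before Project Golf.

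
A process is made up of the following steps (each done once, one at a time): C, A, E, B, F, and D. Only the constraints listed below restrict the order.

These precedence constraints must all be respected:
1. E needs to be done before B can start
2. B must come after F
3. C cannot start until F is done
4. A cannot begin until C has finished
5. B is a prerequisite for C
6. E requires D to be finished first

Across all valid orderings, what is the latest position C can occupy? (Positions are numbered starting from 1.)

5

Following the constraints forward from C, its only required successor is A.
With 1 mandatory successor out of 6 steps total, the latest slot for C is 6−1 = 5, and it's reachable by doing all non-successors before C.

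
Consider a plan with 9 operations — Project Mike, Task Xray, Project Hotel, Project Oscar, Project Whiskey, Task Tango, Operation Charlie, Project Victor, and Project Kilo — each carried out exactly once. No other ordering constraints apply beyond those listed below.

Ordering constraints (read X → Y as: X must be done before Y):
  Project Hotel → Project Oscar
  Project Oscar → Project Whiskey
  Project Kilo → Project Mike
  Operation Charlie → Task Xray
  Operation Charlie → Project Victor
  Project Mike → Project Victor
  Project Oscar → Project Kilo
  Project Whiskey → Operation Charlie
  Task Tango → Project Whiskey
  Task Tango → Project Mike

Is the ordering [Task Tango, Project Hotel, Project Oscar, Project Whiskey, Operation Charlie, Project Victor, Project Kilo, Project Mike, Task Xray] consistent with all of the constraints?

No

Here Project Mike comes after Project Victor.
Since Project Mike is required before Project Victor, the ordering is invalid.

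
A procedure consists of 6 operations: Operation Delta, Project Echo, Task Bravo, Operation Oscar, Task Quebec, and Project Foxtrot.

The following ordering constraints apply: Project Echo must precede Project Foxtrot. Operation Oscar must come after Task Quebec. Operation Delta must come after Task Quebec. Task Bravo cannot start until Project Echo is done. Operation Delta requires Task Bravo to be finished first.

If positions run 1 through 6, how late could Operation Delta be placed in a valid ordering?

Operation Delta has no required successors, so nothing stops it from going last (position 6).

6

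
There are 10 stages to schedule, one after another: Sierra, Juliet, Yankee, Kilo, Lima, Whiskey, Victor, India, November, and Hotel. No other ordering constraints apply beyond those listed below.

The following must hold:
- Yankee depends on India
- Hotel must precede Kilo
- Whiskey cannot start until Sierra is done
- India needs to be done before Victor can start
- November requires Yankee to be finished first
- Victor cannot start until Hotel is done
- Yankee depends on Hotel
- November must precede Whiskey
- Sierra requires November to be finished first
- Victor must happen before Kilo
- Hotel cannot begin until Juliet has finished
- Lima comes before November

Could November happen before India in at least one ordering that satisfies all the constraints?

No

Following India → Yankee → November, India must precede November in every valid ordering.
Hence November can never be scheduled before India.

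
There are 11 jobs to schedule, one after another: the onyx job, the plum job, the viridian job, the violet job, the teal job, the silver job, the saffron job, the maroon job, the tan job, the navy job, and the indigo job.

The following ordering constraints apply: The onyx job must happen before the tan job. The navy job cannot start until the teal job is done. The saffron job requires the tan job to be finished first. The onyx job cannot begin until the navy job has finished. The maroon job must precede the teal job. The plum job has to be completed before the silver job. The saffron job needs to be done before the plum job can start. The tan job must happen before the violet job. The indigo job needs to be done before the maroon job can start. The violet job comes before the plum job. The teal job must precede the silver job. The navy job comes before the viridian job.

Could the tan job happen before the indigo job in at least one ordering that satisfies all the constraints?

The constraints give a chain the indigo job → the maroon job → the teal job → the navy job → the onyx job → the tan job, which forces the indigo job before the tan job.
So no valid ordering can have the tan job before the indigo job.

No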